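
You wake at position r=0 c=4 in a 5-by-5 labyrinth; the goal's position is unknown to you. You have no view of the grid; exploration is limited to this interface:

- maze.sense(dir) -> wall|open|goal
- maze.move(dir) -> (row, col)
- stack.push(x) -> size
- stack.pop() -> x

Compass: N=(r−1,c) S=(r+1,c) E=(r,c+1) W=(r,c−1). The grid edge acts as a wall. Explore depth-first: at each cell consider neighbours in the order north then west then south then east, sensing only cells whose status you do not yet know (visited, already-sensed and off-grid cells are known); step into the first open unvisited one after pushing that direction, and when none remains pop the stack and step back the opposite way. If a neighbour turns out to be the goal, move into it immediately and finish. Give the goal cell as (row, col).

>>> sense west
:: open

>>> push west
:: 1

>>> move west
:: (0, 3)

>>> sense west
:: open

>>> push west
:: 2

>>> move west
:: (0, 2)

>>> sense west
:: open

>>> push west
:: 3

>>> move west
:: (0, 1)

>>> sense west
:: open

>>> push west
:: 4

>>> move west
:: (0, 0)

>>> sense south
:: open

>>> push south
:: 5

>>> move south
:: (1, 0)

>>> sense south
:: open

>>> push south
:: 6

>>> move south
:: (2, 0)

>>> sense south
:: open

>>> push south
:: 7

>>> move south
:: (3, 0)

>>> sense south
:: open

>>> push south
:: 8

>>> move south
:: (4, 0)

>>> sense east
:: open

>>> push east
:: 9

>>> move east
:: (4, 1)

>>> sense north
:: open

>>> push north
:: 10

>>> move north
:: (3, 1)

>>> sense north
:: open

>>> push north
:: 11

>>> move north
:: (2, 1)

>>> sense north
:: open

>>> push north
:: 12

>>> move north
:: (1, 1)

>>> sense east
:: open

>>> push east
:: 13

>>> move east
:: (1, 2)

>>> sense south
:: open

>>> push south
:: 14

>>> move south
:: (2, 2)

>>> sense south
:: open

>>> push south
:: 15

>>> move south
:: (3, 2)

>>> sense south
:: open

>>> push south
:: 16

>>> move south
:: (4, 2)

>>> sense east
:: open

>>> push east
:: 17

>>> move east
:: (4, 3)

>>> sense north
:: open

>>> push north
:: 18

>>> move north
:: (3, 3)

>>> sense north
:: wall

>>> sense east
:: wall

>>> pop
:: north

>>> move south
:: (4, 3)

>>> sense east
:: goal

>>> move east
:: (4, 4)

Answer: (4, 4)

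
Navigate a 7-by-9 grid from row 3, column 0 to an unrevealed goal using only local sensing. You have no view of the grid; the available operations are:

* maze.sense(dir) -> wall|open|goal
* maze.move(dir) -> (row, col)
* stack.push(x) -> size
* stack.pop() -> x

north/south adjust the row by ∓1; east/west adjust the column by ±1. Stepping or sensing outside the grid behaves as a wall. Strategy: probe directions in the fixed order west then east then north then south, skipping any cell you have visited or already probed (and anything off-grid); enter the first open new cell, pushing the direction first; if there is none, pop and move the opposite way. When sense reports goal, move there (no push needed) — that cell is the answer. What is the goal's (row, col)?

~$ sense dir=east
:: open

~$ push x=east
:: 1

~$ move dir=east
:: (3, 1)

~$ sense dir=east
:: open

~$ push x=east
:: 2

~$ move dir=east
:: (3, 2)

~$ sense dir=east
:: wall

~$ sense dir=north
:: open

~$ push x=north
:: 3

~$ move dir=north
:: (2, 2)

~$ sense dir=west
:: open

~$ push x=west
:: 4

~$ move dir=west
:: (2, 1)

~$ sense dir=west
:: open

~$ push x=west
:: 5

~$ move dir=west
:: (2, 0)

~$ sense dir=north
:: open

~$ push x=north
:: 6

~$ move dir=north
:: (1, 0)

~$ sense dir=east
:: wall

~$ sense dir=north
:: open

~$ push x=north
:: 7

~$ move dir=north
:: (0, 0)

~$ sense dir=east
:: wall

~$ pop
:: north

~$ move dir=south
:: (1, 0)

~$ pop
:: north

~$ move dir=south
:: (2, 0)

~$ pop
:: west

~$ move dir=east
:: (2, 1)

~$ pop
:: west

~$ move dir=east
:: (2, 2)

~$ sense dir=east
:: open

~$ push x=east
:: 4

~$ move dir=east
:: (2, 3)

~$ sense dir=east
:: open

~$ push x=east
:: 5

~$ move dir=east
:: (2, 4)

~$ sense dir=east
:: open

~$ push x=east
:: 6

~$ move dir=east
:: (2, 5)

~$ sense dir=east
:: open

~$ push x=east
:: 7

~$ move dir=east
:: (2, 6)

~$ sense dir=east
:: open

~$ push x=east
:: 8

~$ move dir=east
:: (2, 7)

~$ sense dir=east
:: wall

~$ sense dir=north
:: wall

~$ sense dir=south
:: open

~$ push x=south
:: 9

~$ move dir=south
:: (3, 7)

~$ sense dir=west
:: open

~$ push x=west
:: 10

~$ move dir=west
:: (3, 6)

~$ sense dir=west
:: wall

~$ sense dir=south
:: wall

~$ pop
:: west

~$ move dir=east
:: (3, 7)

~$ sense dir=east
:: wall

~$ sense dir=south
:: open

~$ push x=south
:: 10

~$ move dir=south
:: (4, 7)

~$ sense dir=east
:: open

~$ push x=east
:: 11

~$ move dir=east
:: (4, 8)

~$ sense dir=south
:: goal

~$ move dir=south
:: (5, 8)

Answer: (5, 8)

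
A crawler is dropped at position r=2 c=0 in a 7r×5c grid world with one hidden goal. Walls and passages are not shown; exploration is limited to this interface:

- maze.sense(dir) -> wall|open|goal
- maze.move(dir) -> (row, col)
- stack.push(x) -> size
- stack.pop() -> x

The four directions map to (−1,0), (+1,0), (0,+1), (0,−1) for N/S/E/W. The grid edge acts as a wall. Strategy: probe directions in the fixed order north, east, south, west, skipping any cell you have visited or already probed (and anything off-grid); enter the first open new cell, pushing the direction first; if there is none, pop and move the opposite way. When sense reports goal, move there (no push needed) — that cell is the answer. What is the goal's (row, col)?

Now I run maze.sense using dir→north, and observe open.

Then stack.push using x→north, and get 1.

Now I run maze.move using dir→north, — result: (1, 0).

I call maze.sense using dir→north, and observe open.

Now I run stack.push using x→north, which returns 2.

Next I call maze.move using dir→north, yielding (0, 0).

I run maze.sense using dir→east, giving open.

Now I run stack.push using x→east, and observe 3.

Calling maze.move using dir→east, giving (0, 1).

I use maze.sense using dir→east, and see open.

Invoking stack.push using x→east, yielding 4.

I call maze.move using dir→east, and see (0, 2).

I run maze.sense using dir→east, giving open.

I invoke stack.push using x→east, and see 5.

I run maze.move using dir→east, and see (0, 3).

Invoking maze.sense using dir→east, : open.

Then stack.push using x→east, and get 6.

I try maze.move using dir→east, → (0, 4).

I call maze.sense using dir→south, and observe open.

Calling stack.push using x→south, and get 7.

Next I call maze.move using dir→south, and observe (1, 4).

Using maze.sense using dir→south, which returns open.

Calling stack.push using x→south, and observe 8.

I run maze.move using dir→south, and get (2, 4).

Invoking maze.sense using dir→south, giving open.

Invoking stack.push using x→south, and get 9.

Now I run maze.move using dir→south, giving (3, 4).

I try maze.sense using dir→south, and observe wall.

I invoke maze.sense using dir→west, giving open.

I invoke stack.push using x→west, yielding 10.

Next I call maze.move using dir→west, and see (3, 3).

Invoking maze.sense using dir→north, → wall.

Calling maze.sense using dir→south, — result: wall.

I use maze.sense using dir→west, and see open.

Now I run stack.push using x→west, → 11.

Then maze.move using dir→west, and get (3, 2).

I call maze.sense using dir→north, giving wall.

Using maze.sense using dir→south, : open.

Next I call stack.push using x→south, : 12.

Now I run maze.move using dir→south, : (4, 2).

I invoke maze.sense using dir→south, and see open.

Then stack.push using x→south, which returns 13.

I try maze.move using dir→south, and see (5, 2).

I run maze.sense using dir→east, and get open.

Invoking stack.push using x→east, giving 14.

I call maze.move using dir→east, which returns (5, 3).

Invoking maze.sense using dir→east, — result: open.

I use stack.push using x→east, and observe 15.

Now I run maze.move using dir→east, and see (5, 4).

Next I call maze.sense using dir→south, and see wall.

Now I run stack.pop(), and see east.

Next I call maze.move using dir→west, : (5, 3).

Then maze.sense using dir→south, yielding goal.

I try maze.move using dir→south, — result: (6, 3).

Answer: (6, 3)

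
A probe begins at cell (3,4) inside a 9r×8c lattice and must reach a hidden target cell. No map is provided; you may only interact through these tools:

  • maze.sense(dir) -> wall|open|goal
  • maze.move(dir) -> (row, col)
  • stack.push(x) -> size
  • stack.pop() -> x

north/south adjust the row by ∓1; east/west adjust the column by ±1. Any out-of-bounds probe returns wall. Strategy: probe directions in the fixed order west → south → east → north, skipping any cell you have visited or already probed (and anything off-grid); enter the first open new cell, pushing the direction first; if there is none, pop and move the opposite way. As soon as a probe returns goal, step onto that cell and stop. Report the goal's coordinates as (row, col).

[in] maze.sense dir='west'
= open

[in] stack.push x='west'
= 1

[in] maze.move dir='west'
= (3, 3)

[in] maze.sense dir='west'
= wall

[in] maze.sense dir='south'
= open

[in] stack.push x='south'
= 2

[in] maze.move dir='south'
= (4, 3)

[in] maze.sense dir='west'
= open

[in] stack.push x='west'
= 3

[in] maze.move dir='west'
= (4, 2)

[in] maze.sense dir='west'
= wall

[in] maze.sense dir='south'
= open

[in] stack.push x='south'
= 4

[in] maze.move dir='south'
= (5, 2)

[in] maze.sense dir='west'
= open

[in] stack.push x='west'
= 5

[in] maze.move dir='west'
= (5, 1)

[in] maze.sense dir='west'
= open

[in] stack.push x='west'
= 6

[in] maze.move dir='west'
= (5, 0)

[in] maze.sense dir='south'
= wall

[in] maze.sense dir='north'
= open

[in] stack.push x='north'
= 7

[in] maze.move dir='north'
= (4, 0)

[in] maze.sense dir='north'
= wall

[in] stack.pop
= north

[in] maze.move dir='south'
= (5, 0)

[in] stack.pop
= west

[in] maze.move dir='east'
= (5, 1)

[in] maze.sense dir='south'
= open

[in] stack.push x='south'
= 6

[in] maze.move dir='south'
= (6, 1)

[in] maze.sense dir='south'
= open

[in] stack.push x='south'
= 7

[in] maze.move dir='south'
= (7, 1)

[in] maze.sense dir='west'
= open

[in] stack.push x='west'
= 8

[in] maze.move dir='west'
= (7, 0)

[in] maze.sense dir='south'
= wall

[in] stack.pop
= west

[in] maze.move dir='east'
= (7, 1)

[in] maze.sense dir='south'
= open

[in] stack.push x='south'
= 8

[in] maze.move dir='south'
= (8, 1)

[in] maze.sense dir='east'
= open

[in] stack.push x='east'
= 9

[in] maze.move dir='east'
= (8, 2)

[in] maze.sense dir='east'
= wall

[in] maze.sense dir='north'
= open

[in] stack.push x='north'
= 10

[in] maze.move dir='north'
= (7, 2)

[in] maze.sense dir='east'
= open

[in] stack.push x='east'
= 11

[in] maze.move dir='east'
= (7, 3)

[in] maze.sense dir='east'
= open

[in] stack.push x='east'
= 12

[in] maze.move dir='east'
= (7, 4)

[in] maze.sense dir='south'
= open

[in] stack.push x='south'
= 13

[in] maze.move dir='south'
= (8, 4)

[in] maze.sense dir='east'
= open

[in] stack.push x='east'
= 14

[in] maze.move dir='east'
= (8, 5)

[in] maze.sense dir='east'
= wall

[in] maze.sense dir='north'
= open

[in] stack.push x='north'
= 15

[in] maze.move dir='north'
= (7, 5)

[in] maze.sense dir='east'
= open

[in] stack.push x='east'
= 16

[in] maze.move dir='east'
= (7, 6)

[in] maze.sense dir='east'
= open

[in] stack.push x='east'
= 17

[in] maze.move dir='east'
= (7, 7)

[in] maze.sense dir='south'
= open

[in] stack.push x='south'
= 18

[in] maze.move dir='south'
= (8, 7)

[in] stack.pop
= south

[in] maze.move dir='north'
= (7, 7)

[in] maze.sense dir='north'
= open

[in] stack.push x='north'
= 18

[in] maze.move dir='north'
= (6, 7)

[in] maze.sense dir='west'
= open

[in] stack.push x='west'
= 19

[in] maze.move dir='west'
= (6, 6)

[in] maze.sense dir='west'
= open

[in] stack.push x='west'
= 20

[in] maze.move dir='west'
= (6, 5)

[in] maze.sense dir='west'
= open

[in] stack.push x='west'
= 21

[in] maze.move dir='west'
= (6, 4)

[in] maze.sense dir='west'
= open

[in] stack.push x='west'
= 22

[in] maze.move dir='west'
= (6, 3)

[in] maze.sense dir='west'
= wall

[in] maze.sense dir='north'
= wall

[in] stack.pop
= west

[in] maze.move dir='east'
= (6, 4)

[in] maze.sense dir='north'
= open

[in] stack.push x='north'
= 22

[in] maze.move dir='north'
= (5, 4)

[in] maze.sense dir='east'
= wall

[in] maze.sense dir='north'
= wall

[in] stack.pop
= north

[in] maze.move dir='south'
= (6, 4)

[in] stack.pop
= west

[in] maze.move dir='east'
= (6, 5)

[in] stack.pop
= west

[in] maze.move dir='east'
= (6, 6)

[in] maze.sense dir='north'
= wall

[in] stack.pop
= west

[in] maze.move dir='east'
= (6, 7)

[in] maze.sense dir='north'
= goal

[in] maze.move dir='north'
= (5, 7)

Answer: (5, 7)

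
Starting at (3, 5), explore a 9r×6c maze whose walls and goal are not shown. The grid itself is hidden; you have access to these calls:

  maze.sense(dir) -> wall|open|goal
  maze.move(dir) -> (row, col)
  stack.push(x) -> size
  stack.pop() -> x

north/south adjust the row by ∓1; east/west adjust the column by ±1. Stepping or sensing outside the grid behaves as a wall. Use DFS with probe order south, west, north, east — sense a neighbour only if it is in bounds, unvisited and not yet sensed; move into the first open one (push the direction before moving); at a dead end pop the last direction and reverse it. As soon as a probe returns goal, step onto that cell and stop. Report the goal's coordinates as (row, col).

> maze.sense dir: south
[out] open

> stack.push x: south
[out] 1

> maze.move dir: south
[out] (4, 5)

> maze.sense dir: south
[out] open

> stack.push x: south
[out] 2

> maze.move dir: south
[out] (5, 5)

> maze.sense dir: south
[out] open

> stack.push x: south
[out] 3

> maze.move dir: south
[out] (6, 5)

> maze.sense dir: south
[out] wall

> maze.sense dir: west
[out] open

> stack.push x: west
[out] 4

> maze.move dir: west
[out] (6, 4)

> maze.sense dir: south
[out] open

> stack.push x: south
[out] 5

> maze.move dir: south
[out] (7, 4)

> maze.sense dir: south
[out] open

> stack.push x: south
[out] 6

> maze.move dir: south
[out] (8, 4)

> maze.sense dir: west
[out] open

> stack.push x: west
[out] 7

> maze.move dir: west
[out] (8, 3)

> maze.sense dir: west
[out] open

> stack.push x: west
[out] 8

> maze.move dir: west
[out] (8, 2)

> maze.sense dir: west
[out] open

> stack.push x: west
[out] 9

> maze.move dir: west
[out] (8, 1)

> maze.sense dir: west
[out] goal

> maze.move dir: west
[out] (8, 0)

Answer: (8, 0)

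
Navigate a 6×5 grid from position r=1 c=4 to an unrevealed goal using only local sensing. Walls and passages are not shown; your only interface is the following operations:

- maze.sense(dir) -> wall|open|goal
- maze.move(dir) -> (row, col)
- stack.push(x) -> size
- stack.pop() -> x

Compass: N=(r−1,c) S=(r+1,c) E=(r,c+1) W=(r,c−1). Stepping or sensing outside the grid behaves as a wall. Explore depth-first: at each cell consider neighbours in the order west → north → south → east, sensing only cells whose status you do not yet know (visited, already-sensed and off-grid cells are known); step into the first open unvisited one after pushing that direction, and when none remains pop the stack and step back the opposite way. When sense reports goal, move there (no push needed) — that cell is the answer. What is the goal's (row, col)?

I use maze.sense on dir→west, and observe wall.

I invoke maze.sense on dir→north, giving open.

I invoke stack.push on x→north, → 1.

Using maze.move on dir→north, : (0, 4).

I use maze.sense on dir→west, and get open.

I run stack.push on x→west, which returns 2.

Now I run maze.move on dir→west, → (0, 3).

Using maze.sense on dir→west, → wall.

Calling stack.pop(), : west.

I try maze.move on dir→east, and see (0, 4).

I invoke stack.pop, and get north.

Now I run maze.move on dir→south, and see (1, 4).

Invoking maze.sense on dir→south, → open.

Calling stack.push on x→south, → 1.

Using maze.move on dir→south, and see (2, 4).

I try maze.sense on dir→west, — result: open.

I try stack.push on x→west, → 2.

Then maze.move on dir→west, — result: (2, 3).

I use maze.sense on dir→west, which returns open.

I invoke stack.push on x→west, and observe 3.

I try maze.move on dir→west, which returns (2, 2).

I call maze.sense on dir→west, and see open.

I try stack.push on x→west, yielding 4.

Calling maze.move on dir→west, yielding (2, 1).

I call maze.sense on dir→west, — result: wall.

Invoking maze.sense on dir→north, and see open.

Calling stack.push on x→north, and get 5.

Using maze.move on dir→north, and observe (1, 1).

I call maze.sense on dir→west, → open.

I run stack.push on x→west, yielding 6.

I call maze.move on dir→west, which returns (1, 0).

I invoke maze.sense on dir→north, yielding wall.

I call stack.pop, → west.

I invoke maze.move on dir→east, giving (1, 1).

Then maze.sense on dir→north, and observe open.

I call stack.push on x→north, → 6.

I run maze.move on dir→north, which returns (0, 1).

Now I run stack.pop, : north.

I invoke maze.move on dir→south, which returns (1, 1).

Using maze.sense on dir→east, → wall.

I invoke stack.pop, which returns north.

Using maze.move on dir→south, and observe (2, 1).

I use maze.sense on dir→south, → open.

I run stack.push on x→south, and get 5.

Then maze.move on dir→south, and see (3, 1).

Now I run maze.sense on dir→west, → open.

I invoke stack.push on x→west, yielding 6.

I invoke maze.move on dir→west, and see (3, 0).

I call maze.sense on dir→south, and observe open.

I try stack.push on x→south, → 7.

Using maze.move on dir→south, yielding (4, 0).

I try maze.sense on dir→south, and get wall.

I invoke maze.sense on dir→east, and see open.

I invoke stack.push on x→east, → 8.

Now I run maze.move on dir→east, : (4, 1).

Invoking maze.sense on dir→south, and observe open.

I use stack.push on x→south, giving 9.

I invoke maze.move on dir→south, giving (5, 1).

Now I run maze.sense on dir→east, → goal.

Calling maze.move on dir→east, yielding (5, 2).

Answer: (5, 2)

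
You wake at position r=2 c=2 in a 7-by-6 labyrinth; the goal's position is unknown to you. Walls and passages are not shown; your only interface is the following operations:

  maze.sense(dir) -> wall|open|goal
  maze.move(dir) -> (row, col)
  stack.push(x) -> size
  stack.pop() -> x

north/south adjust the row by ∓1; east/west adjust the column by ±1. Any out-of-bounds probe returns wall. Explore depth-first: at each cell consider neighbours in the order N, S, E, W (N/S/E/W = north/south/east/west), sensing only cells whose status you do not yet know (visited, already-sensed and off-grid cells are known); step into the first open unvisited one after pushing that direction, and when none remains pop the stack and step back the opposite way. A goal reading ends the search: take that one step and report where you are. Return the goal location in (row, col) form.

$ maze.sense dir=north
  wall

$ maze.sense dir=south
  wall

$ maze.sense dir=east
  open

$ stack.push x=east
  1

$ maze.move dir=east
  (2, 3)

$ maze.sense dir=north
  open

$ stack.push x=north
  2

$ maze.move dir=north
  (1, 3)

$ maze.sense dir=north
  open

$ stack.push x=north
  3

$ maze.move dir=north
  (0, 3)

$ maze.sense dir=east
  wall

$ maze.sense dir=west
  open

$ stack.push x=west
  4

$ maze.move dir=west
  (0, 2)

$ maze.sense dir=west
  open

$ stack.push x=west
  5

$ maze.move dir=west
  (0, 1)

$ maze.sense dir=south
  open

$ stack.push x=south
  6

$ maze.move dir=south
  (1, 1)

$ maze.sense dir=south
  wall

$ maze.sense dir=west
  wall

$ stack.pop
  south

$ maze.move dir=north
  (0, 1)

$ maze.sense dir=west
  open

$ stack.push x=west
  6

$ maze.move dir=west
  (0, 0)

$ stack.pop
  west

$ maze.move dir=east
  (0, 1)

$ stack.pop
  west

$ maze.move dir=east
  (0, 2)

$ stack.pop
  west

$ maze.move dir=east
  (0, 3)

$ stack.pop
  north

$ maze.move dir=south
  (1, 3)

$ maze.sense dir=east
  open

$ stack.push x=east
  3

$ maze.move dir=east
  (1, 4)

$ maze.sense dir=south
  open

$ stack.push x=south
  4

$ maze.move dir=south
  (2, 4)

$ maze.sense dir=south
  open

$ stack.push x=south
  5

$ maze.move dir=south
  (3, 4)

$ maze.sense dir=south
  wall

$ maze.sense dir=east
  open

$ stack.push x=east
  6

$ maze.move dir=east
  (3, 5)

$ maze.sense dir=north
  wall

$ maze.sense dir=south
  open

$ stack.push x=south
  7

$ maze.move dir=south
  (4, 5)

$ maze.sense dir=south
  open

$ stack.push x=south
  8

$ maze.move dir=south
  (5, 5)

$ maze.sense dir=south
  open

$ stack.push x=south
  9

$ maze.move dir=south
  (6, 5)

$ maze.sense dir=west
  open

$ stack.push x=west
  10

$ maze.move dir=west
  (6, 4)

$ maze.sense dir=north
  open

$ stack.push x=north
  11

$ maze.move dir=north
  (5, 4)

$ maze.sense dir=west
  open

$ stack.push x=west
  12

$ maze.move dir=west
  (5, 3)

$ maze.sense dir=north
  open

$ stack.push x=north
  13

$ maze.move dir=north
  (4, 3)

$ maze.sense dir=north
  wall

$ maze.sense dir=west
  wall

$ stack.pop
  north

$ maze.move dir=south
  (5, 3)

$ maze.sense dir=south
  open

$ stack.push x=south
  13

$ maze.move dir=south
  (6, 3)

$ maze.sense dir=west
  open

$ stack.push x=west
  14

$ maze.move dir=west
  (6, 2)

$ maze.sense dir=north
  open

$ stack.push x=north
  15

$ maze.move dir=north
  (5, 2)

$ maze.sense dir=west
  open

$ stack.push x=west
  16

$ maze.move dir=west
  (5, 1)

$ maze.sense dir=north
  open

$ stack.push x=north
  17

$ maze.move dir=north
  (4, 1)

$ maze.sense dir=north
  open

$ stack.push x=north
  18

$ maze.move dir=north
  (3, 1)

$ maze.sense dir=west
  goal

$ maze.move dir=west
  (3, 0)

Answer: (3, 0)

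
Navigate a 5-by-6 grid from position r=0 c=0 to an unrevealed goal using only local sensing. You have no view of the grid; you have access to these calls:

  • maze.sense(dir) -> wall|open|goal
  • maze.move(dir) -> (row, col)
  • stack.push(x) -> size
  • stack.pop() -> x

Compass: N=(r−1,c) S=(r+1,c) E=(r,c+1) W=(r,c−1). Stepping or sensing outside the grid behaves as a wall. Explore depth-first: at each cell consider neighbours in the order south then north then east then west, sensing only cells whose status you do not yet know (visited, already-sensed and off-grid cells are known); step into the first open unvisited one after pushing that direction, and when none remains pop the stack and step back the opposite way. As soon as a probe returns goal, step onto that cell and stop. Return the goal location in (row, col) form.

-- 1. maze.sense(dir→south) -> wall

-- 2. maze.sense(dir→east) -> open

-- 3. stack.push(x→east) -> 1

-- 4. maze.move(dir→east) -> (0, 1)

-- 5. maze.sense(dir→south) -> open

-- 6. stack.push(x→south) -> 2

-- 7. maze.move(dir→south) -> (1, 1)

-- 8. maze.sense(dir→south) -> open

-- 9. stack.push(x→south) -> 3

-- 10. maze.move(dir→south) -> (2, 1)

-- 11. maze.sense(dir→south) -> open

-- 12. stack.push(x→south) -> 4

-- 13. maze.move(dir→south) -> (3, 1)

-- 14. maze.sense(dir→south) -> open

-- 15. stack.push(x→south) -> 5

-- 16. maze.move(dir→south) -> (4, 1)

-- 17. maze.sense(dir→east) -> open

-- 18. stack.push(x→east) -> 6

-- 19. maze.move(dir→east) -> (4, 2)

-- 20. maze.sense(dir→north) -> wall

-- 21. maze.sense(dir→east) -> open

-- 22. stack.push(x→east) -> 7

-- 23. maze.move(dir→east) -> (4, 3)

-- 24. maze.sense(dir→north) -> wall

-- 25. maze.sense(dir→east) -> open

-- 26. stack.push(x→east) -> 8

-- 27. maze.move(dir→east) -> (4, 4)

-- 28. maze.sense(dir→north) -> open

-- 29. stack.push(x→north) -> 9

-- 30. maze.move(dir→north) -> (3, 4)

-- 31. maze.sense(dir→north) -> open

-- 32. stack.push(x→north) -> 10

-- 33. maze.move(dir→north) -> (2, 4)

-- 34. maze.sense(dir→north) -> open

-- 35. stack.push(x→north) -> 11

-- 36. maze.move(dir→north) -> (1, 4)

-- 37. maze.sense(dir→north) -> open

-- 38. stack.push(x→north) -> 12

-- 39. maze.move(dir→north) -> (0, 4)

-- 40. maze.sense(dir→east) -> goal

-- 41. maze.move(dir→east) -> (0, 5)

Answer: (0, 5)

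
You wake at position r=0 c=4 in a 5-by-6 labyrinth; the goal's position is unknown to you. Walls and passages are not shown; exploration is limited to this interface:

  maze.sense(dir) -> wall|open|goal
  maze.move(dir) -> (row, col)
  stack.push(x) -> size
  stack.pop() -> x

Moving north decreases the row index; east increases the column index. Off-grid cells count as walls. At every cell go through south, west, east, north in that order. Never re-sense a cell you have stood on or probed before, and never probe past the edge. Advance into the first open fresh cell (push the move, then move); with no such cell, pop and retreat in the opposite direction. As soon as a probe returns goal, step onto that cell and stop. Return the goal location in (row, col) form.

! 1. sense(dir: south) => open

! 2. push(x: south) => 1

! 3. move(dir: south) => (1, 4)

! 4. sense(dir: south) => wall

! 5. sense(dir: west) => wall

! 6. sense(dir: east) => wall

! 7. pop() => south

! 8. move(dir: north) => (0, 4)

! 9. sense(dir: west) => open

! 10. push(x: west) => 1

! 11. move(dir: west) => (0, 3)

! 12. sense(dir: west) => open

! 13. push(x: west) => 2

! 14. move(dir: west) => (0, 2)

! 15. sense(dir: south) => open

! 16. push(x: south) => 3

! 17. move(dir: south) => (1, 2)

! 18. sense(dir: south) => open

! 19. push(x: south) => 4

! 20. move(dir: south) => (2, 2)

! 21. sense(dir: south) => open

! 22. push(x: south) => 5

! 23. move(dir: south) => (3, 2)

! 24. sense(dir: south) => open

! 25. push(x: south) => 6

! 26. move(dir: south) => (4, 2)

! 27. sense(dir: west) => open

! 28. push(x: west) => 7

! 29. move(dir: west) => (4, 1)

! 30. sense(dir: west) => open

! 31. push(x: west) => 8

! 32. move(dir: west) => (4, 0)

! 33. sense(dir: north) => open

! 34. push(x: north) => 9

! 35. move(dir: north) => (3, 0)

! 36. sense(dir: east) => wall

! 37. sense(dir: north) => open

! 38. push(x: north) => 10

! 39. move(dir: north) => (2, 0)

! 40. sense(dir: east) => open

! 41. push(x: east) => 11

! 42. move(dir: east) => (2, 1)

! 43. sense(dir: north) => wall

! 44. pop() => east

! 45. move(dir: west) => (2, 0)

! 46. sense(dir: north) => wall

! 47. pop() => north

! 48. move(dir: south) => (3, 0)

! 49. pop() => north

! 50. move(dir: south) => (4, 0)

! 51. pop() => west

! 52. move(dir: east) => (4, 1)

! 53. pop() => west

! 54. move(dir: east) => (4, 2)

! 55. sense(dir: east) => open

! 56. push(x: east) => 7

! 57. move(dir: east) => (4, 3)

! 58. sense(dir: east) => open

! 59. push(x: east) => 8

! 60. move(dir: east) => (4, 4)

! 61. sense(dir: east) => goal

! 62. move(dir: east) => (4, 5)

Answer: (4, 5)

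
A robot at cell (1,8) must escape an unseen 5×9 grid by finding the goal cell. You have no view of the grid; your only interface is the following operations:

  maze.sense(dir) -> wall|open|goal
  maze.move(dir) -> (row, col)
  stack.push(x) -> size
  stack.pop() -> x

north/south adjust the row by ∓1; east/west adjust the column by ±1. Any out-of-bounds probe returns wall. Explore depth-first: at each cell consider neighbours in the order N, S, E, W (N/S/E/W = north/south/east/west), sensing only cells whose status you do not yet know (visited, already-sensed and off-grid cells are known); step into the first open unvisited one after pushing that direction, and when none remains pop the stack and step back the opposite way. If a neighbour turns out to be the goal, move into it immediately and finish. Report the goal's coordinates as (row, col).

==> sense(dir→north)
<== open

==> push(x→north)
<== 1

==> move(dir→north)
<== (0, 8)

==> sense(dir→west)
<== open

==> push(x→west)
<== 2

==> move(dir→west)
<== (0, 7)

==> sense(dir→south)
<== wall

==> sense(dir→west)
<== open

==> push(x→west)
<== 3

==> move(dir→west)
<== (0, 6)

==> sense(dir→south)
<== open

==> push(x→south)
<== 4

==> move(dir→south)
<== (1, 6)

==> sense(dir→south)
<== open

==> push(x→south)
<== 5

==> move(dir→south)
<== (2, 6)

==> sense(dir→south)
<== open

==> push(x→south)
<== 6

==> move(dir→south)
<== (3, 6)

==> sense(dir→south)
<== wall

==> sense(dir→east)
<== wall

==> sense(dir→west)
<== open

==> push(x→west)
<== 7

==> move(dir→west)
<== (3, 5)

==> sense(dir→north)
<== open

==> push(x→north)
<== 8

==> move(dir→north)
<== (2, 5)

==> sense(dir→north)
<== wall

==> sense(dir→west)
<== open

==> push(x→west)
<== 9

==> move(dir→west)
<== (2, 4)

==> sense(dir→north)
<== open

==> push(x→north)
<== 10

==> move(dir→north)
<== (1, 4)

==> sense(dir→north)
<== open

==> push(x→north)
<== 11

==> move(dir→north)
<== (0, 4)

==> sense(dir→east)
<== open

==> push(x→east)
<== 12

==> move(dir→east)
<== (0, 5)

==> pop()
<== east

==> move(dir→west)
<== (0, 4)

==> sense(dir→west)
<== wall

==> pop()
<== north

==> move(dir→south)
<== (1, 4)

==> sense(dir→west)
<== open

==> push(x→west)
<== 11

==> move(dir→west)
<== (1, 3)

==> sense(dir→south)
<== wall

==> sense(dir→west)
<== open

==> push(x→west)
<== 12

==> move(dir→west)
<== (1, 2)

==> sense(dir→north)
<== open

==> push(x→north)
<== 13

==> move(dir→north)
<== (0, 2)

==> sense(dir→west)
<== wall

==> pop()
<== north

==> move(dir→south)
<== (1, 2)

==> sense(dir→south)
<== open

==> push(x→south)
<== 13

==> move(dir→south)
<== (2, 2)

==> sense(dir→south)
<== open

==> push(x→south)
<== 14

==> move(dir→south)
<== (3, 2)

==> sense(dir→south)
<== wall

==> sense(dir→east)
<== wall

==> sense(dir→west)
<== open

==> push(x→west)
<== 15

==> move(dir→west)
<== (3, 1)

==> sense(dir→north)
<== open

==> push(x→north)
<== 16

==> move(dir→north)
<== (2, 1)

==> sense(dir→north)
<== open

==> push(x→north)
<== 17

==> move(dir→north)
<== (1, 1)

==> sense(dir→west)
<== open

==> push(x→west)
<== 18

==> move(dir→west)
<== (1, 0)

==> sense(dir→north)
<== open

==> push(x→north)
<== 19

==> move(dir→north)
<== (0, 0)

==> pop()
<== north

==> move(dir→south)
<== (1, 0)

==> sense(dir→south)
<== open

==> push(x→south)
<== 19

==> move(dir→south)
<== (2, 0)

==> sense(dir→south)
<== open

==> push(x→south)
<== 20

==> move(dir→south)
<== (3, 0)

==> sense(dir→south)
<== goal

==> move(dir→south)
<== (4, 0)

Answer: (4, 0)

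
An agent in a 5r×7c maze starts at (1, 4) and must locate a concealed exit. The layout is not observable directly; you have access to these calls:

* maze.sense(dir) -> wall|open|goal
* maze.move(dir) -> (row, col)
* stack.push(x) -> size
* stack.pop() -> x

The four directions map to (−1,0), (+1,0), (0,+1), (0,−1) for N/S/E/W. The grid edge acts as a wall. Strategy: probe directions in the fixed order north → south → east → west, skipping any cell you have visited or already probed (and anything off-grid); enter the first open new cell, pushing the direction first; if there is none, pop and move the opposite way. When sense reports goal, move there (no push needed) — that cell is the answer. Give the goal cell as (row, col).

CALL maze.sense[north]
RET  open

CALL stack.push[north]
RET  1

CALL maze.move[north]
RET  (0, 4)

CALL maze.sense[east]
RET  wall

CALL maze.sense[west]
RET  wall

CALL stack.pop[]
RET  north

CALL maze.move[south]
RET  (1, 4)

CALL maze.sense[south]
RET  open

CALL stack.push[south]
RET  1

CALL maze.move[south]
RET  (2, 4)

CALL maze.sense[south]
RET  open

CALL stack.push[south]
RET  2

CALL maze.move[south]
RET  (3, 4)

CALL maze.sense[south]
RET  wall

CALL maze.sense[east]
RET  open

CALL stack.push[east]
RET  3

CALL maze.move[east]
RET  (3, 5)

CALL maze.sense[north]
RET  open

CALL stack.push[north]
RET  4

CALL maze.move[north]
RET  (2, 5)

CALL maze.sense[north]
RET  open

CALL stack.push[north]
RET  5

CALL maze.move[north]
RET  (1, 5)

CALL maze.sense[east]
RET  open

CALL stack.push[east]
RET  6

CALL maze.move[east]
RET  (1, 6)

CALL maze.sense[north]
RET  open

CALL stack.push[north]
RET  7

CALL maze.move[north]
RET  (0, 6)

CALL stack.pop[]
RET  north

CALL maze.move[south]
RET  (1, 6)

CALL maze.sense[south]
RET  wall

CALL stack.pop[]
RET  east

CALL maze.move[west]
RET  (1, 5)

CALL stack.pop[]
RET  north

CALL maze.move[south]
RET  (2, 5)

CALL stack.pop[]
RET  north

CALL maze.move[south]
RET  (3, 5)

CALL maze.sense[south]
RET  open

CALL stack.push[south]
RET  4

CALL maze.move[south]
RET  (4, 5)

CALL maze.sense[east]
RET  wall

CALL stack.pop[]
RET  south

CALL maze.move[north]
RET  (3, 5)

CALL maze.sense[east]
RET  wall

CALL stack.pop[]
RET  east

CALL maze.move[west]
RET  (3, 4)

CALL maze.sense[west]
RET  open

CALL stack.push[west]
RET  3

CALL maze.move[west]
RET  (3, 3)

CALL maze.sense[north]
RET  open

CALL stack.push[north]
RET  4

CALL maze.move[north]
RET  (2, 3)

CALL maze.sense[north]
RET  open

CALL stack.push[north]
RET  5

CALL maze.move[north]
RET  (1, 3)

CALL maze.sense[west]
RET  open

CALL stack.push[west]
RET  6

CALL maze.move[west]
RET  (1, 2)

CALL maze.sense[north]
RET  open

CALL stack.push[north]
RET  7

CALL maze.move[north]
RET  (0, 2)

CALL maze.sense[west]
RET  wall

CALL stack.pop[]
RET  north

CALL maze.move[south]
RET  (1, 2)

CALL maze.sense[south]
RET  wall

CALL maze.sense[west]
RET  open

CALL stack.push[west]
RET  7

CALL maze.move[west]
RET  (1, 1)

CALL maze.sense[south]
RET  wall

CALL maze.sense[west]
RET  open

CALL stack.push[west]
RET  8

CALL maze.move[west]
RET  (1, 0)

CALL maze.sense[north]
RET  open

CALL stack.push[north]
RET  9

CALL maze.move[north]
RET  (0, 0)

CALL stack.pop[]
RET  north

CALL maze.move[south]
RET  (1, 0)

CALL maze.sense[south]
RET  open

CALL stack.push[south]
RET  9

CALL maze.move[south]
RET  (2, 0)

CALL maze.sense[south]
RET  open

CALL stack.push[south]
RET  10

CALL maze.move[south]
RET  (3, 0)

CALL maze.sense[south]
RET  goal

CALL maze.move[south]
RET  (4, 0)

Answer: (4, 0)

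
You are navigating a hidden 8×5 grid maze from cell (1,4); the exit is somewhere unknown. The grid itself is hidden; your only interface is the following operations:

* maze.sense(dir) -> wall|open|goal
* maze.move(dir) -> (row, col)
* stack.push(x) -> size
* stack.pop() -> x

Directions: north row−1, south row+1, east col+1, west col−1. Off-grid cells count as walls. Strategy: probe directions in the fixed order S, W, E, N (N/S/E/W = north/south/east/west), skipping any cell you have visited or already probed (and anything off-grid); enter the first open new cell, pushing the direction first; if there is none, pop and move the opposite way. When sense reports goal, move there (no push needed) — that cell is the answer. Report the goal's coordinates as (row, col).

% maze.sense dir=south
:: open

% stack.push x=south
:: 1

% maze.move dir=south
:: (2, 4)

% maze.sense dir=south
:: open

% stack.push x=south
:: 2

% maze.move dir=south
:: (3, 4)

% maze.sense dir=south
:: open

% stack.push x=south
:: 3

% maze.move dir=south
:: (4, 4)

% maze.sense dir=south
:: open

% stack.push x=south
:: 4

% maze.move dir=south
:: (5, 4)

% maze.sense dir=south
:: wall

% maze.sense dir=west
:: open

% stack.push x=west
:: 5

% maze.move dir=west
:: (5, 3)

% maze.sense dir=south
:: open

% stack.push x=south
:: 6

% maze.move dir=south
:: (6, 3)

% maze.sense dir=south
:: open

% stack.push x=south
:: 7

% maze.move dir=south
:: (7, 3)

% maze.sense dir=west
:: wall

% maze.sense dir=east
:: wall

% stack.pop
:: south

% maze.move dir=north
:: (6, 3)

% maze.sense dir=west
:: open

% stack.push x=west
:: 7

% maze.move dir=west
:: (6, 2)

% maze.sense dir=west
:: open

% stack.push x=west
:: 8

% maze.move dir=west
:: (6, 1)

% maze.sense dir=south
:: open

% stack.push x=south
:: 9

% maze.move dir=south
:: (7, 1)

% maze.sense dir=west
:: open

% stack.push x=west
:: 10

% maze.move dir=west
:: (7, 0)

% maze.sense dir=north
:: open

% stack.push x=north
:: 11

% maze.move dir=north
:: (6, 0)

% maze.sense dir=north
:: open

% stack.push x=north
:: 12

% maze.move dir=north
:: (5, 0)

% maze.sense dir=east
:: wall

% maze.sense dir=north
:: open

% stack.push x=north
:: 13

% maze.move dir=north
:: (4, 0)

% maze.sense dir=east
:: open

% stack.push x=east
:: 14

% maze.move dir=east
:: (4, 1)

% maze.sense dir=east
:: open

% stack.push x=east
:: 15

% maze.move dir=east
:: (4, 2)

% maze.sense dir=south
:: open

% stack.push x=south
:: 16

% maze.move dir=south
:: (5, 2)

% stack.pop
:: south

% maze.move dir=north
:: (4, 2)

% maze.sense dir=east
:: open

% stack.push x=east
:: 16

% maze.move dir=east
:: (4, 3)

% maze.sense dir=north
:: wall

% stack.pop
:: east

% maze.move dir=west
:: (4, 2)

% maze.sense dir=north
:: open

% stack.push x=north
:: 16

% maze.move dir=north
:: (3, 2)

% maze.sense dir=west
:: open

% stack.push x=west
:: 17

% maze.move dir=west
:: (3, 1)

% maze.sense dir=west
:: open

% stack.push x=west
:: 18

% maze.move dir=west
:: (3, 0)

% maze.sense dir=north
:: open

% stack.push x=north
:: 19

% maze.move dir=north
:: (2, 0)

% maze.sense dir=east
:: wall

% maze.sense dir=north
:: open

% stack.push x=north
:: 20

% maze.move dir=north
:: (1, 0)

% maze.sense dir=east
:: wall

% maze.sense dir=north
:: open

% stack.push x=north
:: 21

% maze.move dir=north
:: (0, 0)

% maze.sense dir=east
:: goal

% maze.move dir=east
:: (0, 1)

Answer: (0, 1)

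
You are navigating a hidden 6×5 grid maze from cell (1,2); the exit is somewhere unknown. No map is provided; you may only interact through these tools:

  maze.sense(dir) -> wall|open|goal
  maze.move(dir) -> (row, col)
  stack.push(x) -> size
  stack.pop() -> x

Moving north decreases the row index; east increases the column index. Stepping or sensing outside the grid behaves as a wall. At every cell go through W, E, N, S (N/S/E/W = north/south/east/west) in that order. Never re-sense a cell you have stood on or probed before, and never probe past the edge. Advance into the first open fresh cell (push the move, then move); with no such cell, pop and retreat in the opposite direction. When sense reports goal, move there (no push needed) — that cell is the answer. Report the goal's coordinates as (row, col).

% 1. sense(dir=west) : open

% 2. push(x=west) : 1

% 3. move(dir=west) : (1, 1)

% 4. sense(dir=west) : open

% 5. push(x=west) : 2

% 6. move(dir=west) : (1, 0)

% 7. sense(dir=north) : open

% 8. push(x=north) : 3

% 9. move(dir=north) : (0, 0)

% 10. sense(dir=east) : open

% 11. push(x=east) : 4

% 12. move(dir=east) : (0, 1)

% 13. sense(dir=east) : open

% 14. push(x=east) : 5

% 15. move(dir=east) : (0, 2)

% 16. sense(dir=east) : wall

% 17. pop() : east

% 18. move(dir=west) : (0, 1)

% 19. pop() : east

% 20. move(dir=west) : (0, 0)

% 21. pop() : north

% 22. move(dir=south) : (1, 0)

% 23. sense(dir=south) : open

% 24. push(x=south) : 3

% 25. move(dir=south) : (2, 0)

% 26. sense(dir=east) : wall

% 27. sense(dir=south) : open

% 28. push(x=south) : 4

% 29. move(dir=south) : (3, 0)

% 30. sense(dir=east) : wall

% 31. sense(dir=south) : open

% 32. push(x=south) : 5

% 33. move(dir=south) : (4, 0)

% 34. sense(dir=east) : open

% 35. push(x=east) : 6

% 36. move(dir=east) : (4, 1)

% 37. sense(dir=east) : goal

% 38. move(dir=east) : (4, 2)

Answer: (4, 2)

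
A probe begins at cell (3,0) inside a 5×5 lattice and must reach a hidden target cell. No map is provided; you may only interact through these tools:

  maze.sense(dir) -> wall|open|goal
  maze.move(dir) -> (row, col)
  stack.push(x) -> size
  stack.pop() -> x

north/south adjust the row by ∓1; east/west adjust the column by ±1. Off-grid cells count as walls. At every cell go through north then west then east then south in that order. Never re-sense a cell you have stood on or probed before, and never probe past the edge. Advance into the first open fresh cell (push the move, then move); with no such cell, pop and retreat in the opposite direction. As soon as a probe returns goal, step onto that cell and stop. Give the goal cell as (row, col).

→ sense(dir→north)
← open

→ push(x→north)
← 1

→ move(dir→north)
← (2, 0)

→ sense(dir→north)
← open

→ push(x→north)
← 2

→ move(dir→north)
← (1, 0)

→ sense(dir→north)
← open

→ push(x→north)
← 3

→ move(dir→north)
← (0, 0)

→ sense(dir→east)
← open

→ push(x→east)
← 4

→ move(dir→east)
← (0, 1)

→ sense(dir→east)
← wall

→ sense(dir→south)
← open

→ push(x→south)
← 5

→ move(dir→south)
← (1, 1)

→ sense(dir→east)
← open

→ push(x→east)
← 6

→ move(dir→east)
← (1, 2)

→ sense(dir→east)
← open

→ push(x→east)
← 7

→ move(dir→east)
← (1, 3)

→ sense(dir→north)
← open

→ push(x→north)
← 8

→ move(dir→north)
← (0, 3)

→ sense(dir→east)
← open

→ push(x→east)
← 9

→ move(dir→east)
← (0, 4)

→ sense(dir→south)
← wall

→ pop()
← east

→ move(dir→west)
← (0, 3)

→ pop()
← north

→ move(dir→south)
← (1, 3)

→ sense(dir→south)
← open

→ push(x→south)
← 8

→ move(dir→south)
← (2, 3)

→ sense(dir→west)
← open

→ push(x→west)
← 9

→ move(dir→west)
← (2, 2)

→ sense(dir→west)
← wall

→ sense(dir→south)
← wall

→ pop()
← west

→ move(dir→east)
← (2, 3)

→ sense(dir→east)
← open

→ push(x→east)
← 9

→ move(dir→east)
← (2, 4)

→ sense(dir→south)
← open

→ push(x→south)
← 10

→ move(dir→south)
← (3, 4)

→ sense(dir→west)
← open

→ push(x→west)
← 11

→ move(dir→west)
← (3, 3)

→ sense(dir→south)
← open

→ push(x→south)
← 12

→ move(dir→south)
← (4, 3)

→ sense(dir→west)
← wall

→ sense(dir→east)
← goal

→ move(dir→east)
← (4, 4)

Answer: (4, 4)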